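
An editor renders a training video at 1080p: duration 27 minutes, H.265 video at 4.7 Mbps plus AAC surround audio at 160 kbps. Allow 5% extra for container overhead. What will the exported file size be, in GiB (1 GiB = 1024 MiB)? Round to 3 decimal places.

27 min = 1620 s
Audio: 160 kbps = 0.160 Mbps.
Total bitrate: 4.7 + 0.160 = 4.860 Mbps.
Stream data: 4.860 Mbps × 1620 s = 7873.2 Mb.
With 5% container overhead: ×1.05.
8,267 Mb = 1,033,357,500 bytes ÷ 1,073,741,824 = 0.9624 GiB.

0.962 GiB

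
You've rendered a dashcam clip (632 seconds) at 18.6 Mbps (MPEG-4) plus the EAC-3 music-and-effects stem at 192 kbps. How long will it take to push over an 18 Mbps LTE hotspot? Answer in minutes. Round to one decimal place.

Audio: 192 kbps = 0.192 Mbps.
Total bitrate: 18.792 Mbps.
File: 18.792 Mbps × 632 s = 11876.5 Mb.
At 18 Mbps: 11876.5 / 18 = 659.8 s ≈ 11 minutes.

11.0 minutes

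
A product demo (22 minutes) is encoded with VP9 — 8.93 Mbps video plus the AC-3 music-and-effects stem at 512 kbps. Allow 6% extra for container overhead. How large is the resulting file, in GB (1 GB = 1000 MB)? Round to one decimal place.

1.7 GB

22 min = 1320 s
Audio: 512 kbps = 0.512 Mbps.
Total bitrate: 8.93 + 0.512 = 9.442 Mbps.
Stream data: 9.442 Mbps × 1320 s = 12463.4 Mb.
With 6% container overhead: ×1.06.
13,211 Mb ÷ 8 = 1,651 MB → 1.651 GB.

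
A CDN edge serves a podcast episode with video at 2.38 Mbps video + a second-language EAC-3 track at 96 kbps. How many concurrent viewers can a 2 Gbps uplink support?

807

Audio: 96 kbps = 0.096 Mbps.
Per-viewer media rate: 2.476 Mbps.
2 Gbps = 2,000 Mbps; 2,000 / 2.476 = 807.75 → 807 viewers.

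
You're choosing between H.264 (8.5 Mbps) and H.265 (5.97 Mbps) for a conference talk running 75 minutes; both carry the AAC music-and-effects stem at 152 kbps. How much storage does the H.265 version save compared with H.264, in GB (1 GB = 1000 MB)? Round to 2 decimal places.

75 min = 4500 s
Audio: 152 kbps = 0.152 Mbps.
H.264: 8.652 Mbps × 4500 s = 38934.0 Mb = 4.867 GB.
H.265: 6.122 Mbps × 4500 s = 27549.0 Mb = 3.444 GB.
Saving: 4.867 − 3.444 = 1.423 GB.

1.42 GB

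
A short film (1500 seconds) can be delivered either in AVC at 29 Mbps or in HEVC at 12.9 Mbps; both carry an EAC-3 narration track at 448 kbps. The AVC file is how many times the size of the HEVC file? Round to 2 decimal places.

Audio: 448 kbps = 0.448 Mbps.
AVC: 29.448 Mbps × 1500 s = 44172.0 Mb = 5.521 GB.
HEVC: 13.348 Mbps × 1500 s = 20022.0 Mb = 2.503 GB.
Ratio: 5.521 / 2.503 = 2.206.

2.21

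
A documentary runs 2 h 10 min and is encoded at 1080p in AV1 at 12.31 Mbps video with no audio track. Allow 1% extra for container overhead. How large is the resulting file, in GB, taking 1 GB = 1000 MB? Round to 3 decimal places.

12.122 GB

2 h 10 min = 130 min = 7800 s
Total bitrate: 12.31 Mbps.
Stream data: 12.310 Mbps × 7800 s = 96018.0 Mb.
With 1% container overhead: ×1.01.
96,978 Mb ÷ 8 = 12,122 MB → 12.12 GB.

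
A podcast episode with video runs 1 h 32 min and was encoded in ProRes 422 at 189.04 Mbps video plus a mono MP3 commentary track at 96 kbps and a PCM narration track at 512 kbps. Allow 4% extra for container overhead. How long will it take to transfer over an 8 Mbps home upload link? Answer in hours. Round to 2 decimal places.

1 h 32 min = 92 min = 5520 s
Audio total: 96 + 512 = 608 kbps = 0.608 Mbps.
Total bitrate: 189.648 Mbps.
File: 189.648 Mbps × 5520 s = 1046857.0 Mb.
With 4% container overhead: ×1.04. → 1088731.2 Mb.
At 8 Mbps: 1088731.2 / 8 = 136091.4 s ≈ 37.8 hours.

37.80 hours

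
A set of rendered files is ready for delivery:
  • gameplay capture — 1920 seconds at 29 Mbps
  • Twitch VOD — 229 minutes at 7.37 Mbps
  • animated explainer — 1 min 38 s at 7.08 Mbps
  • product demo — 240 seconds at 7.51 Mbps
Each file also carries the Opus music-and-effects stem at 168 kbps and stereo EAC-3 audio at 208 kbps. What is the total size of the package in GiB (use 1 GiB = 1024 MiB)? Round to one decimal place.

Audio total: 168 + 208 = 376 kbps = 0.376 Mbps.
gameplay capture: 29.376 Mbps × 1920 s = 56401.9 Mb
Twitch VOD: 7.746 Mbps × 13740 s = 106430.0 Mb
animated explainer: 7.456 Mbps × 98 s = 730.7 Mb
product demo: 7.886 Mbps × 240 s = 1892.6 Mb
Total: 165455.3 Mb = 20681.9 MB.
= 19.26 GiB.

19.3 GiB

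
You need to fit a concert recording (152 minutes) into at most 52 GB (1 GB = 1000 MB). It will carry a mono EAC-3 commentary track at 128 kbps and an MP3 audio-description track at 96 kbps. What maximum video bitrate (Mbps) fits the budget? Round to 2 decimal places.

45.39 Mbps

Budget: 52 GB = 416000.0 Mb.
152 min = 9120 s
Total bitrate budget: 416000.0 Mb / 9120 s = 45.614 Mbps.
Audio total: 128 + 96 = 224 kbps = 0.224 Mbps.
Video: 45.614 − 0.224 = 45.390 Mbps.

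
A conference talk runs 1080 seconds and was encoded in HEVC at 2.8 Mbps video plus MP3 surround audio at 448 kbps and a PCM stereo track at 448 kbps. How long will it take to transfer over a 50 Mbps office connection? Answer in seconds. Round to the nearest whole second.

Audio total: 448 + 448 = 896 kbps = 0.896 Mbps.
Total bitrate: 3.696 Mbps.
File: 3.696 Mbps × 1080 s = 3991.7 Mb.
At 50 Mbps: 3991.7 / 50 = 79.8 s ≈ 79.8 seconds.

80 seconds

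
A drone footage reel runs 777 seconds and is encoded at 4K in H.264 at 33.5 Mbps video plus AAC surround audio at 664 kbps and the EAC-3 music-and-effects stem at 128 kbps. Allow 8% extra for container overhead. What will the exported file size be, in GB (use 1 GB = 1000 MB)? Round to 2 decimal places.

Audio total: 664 + 128 = 792 kbps = 0.792 Mbps.
Total bitrate: 33.5 + 0.792 = 34.292 Mbps.
Stream data: 34.292 Mbps × 777 s = 26644.9 Mb.
With 8% container overhead: ×1.08.
28,776 Mb ÷ 8 = 3,597 MB → 3.597 GB.

3.60 GB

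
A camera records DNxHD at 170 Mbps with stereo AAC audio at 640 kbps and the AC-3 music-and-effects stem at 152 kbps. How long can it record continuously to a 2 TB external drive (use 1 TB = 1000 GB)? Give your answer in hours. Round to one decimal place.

26.0 hours

Audio total: 640 + 152 = 792 kbps = 0.792 Mbps.
Total bitrate: 170 + 0.792 = 170.792 Mbps.
Capacity: 2 TB = 16,000,000 Mb.
Recording time: 16,000,000 / 170.792 = 93,681 s ≈ 26.0 hours.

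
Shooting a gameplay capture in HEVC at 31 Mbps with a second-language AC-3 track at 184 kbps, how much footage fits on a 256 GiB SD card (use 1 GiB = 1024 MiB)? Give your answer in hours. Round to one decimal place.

19.6 hours

Audio: 184 kbps = 0.184 Mbps.
Total bitrate: 31 + 0.184 = 31.184 Mbps.
Capacity: 256 GiB = 2,199,023 Mb.
Recording time: 2,199,023 / 31.184 = 70,518 s ≈ 19.6 hours.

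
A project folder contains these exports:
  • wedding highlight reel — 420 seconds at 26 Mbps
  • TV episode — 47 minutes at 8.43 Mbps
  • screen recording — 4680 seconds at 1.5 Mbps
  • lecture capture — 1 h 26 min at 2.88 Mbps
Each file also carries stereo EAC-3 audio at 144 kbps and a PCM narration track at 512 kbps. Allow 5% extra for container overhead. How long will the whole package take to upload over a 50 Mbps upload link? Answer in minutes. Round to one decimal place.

Audio total: 144 + 512 = 656 kbps = 0.656 Mbps.
wedding highlight reel: 26.656 Mbps × 420 s × 1.05 = 11755.3 Mb
TV episode: 9.086 Mbps × 2820 s × 1.05 = 26903.6 Mb
screen recording: 2.156 Mbps × 4680 s × 1.05 = 10594.6 Mb
lecture capture: 3.536 Mbps × 5160 s × 1.05 = 19158.0 Mb
Total: 68411.6 Mb = 8551.4 MB.
At 50 Mbps: 68411.6 / 50 = 1368 s ≈ 22.8 minutes.

22.8 minutes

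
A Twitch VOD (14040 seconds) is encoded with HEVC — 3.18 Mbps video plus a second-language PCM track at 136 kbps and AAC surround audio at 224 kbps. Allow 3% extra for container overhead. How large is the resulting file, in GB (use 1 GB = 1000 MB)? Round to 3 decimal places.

6.399 GB

Audio total: 136 + 224 = 360 kbps = 0.360 Mbps.
Total bitrate: 3.18 + 0.360 = 3.540 Mbps.
Stream data: 3.540 Mbps × 14040 s = 49701.6 Mb.
With 3% container overhead: ×1.03.
51,193 Mb ÷ 8 = 6,399 MB → 6.399 GB.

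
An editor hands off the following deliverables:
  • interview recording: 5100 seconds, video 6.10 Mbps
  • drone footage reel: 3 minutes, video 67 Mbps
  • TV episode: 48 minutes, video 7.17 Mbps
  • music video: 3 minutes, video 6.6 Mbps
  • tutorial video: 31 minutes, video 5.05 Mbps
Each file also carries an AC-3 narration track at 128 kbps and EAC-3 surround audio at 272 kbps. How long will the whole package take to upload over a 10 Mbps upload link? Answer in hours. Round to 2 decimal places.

2.18 hours

Audio total: 128 + 272 = 400 kbps = 0.400 Mbps.
interview recording: 6.500 Mbps × 5100 s = 33150.0 Mb
drone footage reel: 67.400 Mbps × 180 s = 12132.0 Mb
TV episode: 7.570 Mbps × 2880 s = 21801.6 Mb
music video: 7.000 Mbps × 180 s = 1260.0 Mb
tutorial video: 5.450 Mbps × 1860 s = 10137.0 Mb
Total: 78480.6 Mb = 9810.1 MB.
At 10 Mbps: 78480.6 / 10 = 7848 s ≈ 2.18 hours.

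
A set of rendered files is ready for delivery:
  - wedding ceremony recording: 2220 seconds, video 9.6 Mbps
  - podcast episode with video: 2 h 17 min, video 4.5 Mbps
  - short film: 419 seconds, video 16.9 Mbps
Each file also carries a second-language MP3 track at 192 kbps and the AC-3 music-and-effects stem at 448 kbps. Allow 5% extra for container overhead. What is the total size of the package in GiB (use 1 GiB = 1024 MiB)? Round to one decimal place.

8.8 GiB

Audio total: 192 + 448 = 640 kbps = 0.640 Mbps.
wedding ceremony recording: 10.240 Mbps × 2220 s × 1.05 = 23869.4 Mb
podcast episode with video: 5.140 Mbps × 8220 s × 1.05 = 44363.3 Mb
short film: 17.540 Mbps × 419 s × 1.05 = 7716.7 Mb
Total: 75949.5 Mb = 9493.7 MB.
= 8.842 GiB.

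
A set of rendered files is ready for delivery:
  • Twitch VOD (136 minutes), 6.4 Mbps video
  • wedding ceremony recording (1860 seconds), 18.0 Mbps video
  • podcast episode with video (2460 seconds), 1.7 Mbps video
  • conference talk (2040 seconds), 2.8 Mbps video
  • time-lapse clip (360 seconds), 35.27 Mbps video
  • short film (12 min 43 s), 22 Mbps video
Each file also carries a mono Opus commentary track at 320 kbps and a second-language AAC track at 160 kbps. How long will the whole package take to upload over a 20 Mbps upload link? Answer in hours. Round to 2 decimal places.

Audio total: 320 + 160 = 480 kbps = 0.480 Mbps.
Twitch VOD: 6.880 Mbps × 8160 s = 56140.8 Mb
wedding ceremony recording: 18.480 Mbps × 1860 s = 34372.8 Mb
podcast episode with video: 2.180 Mbps × 2460 s = 5362.8 Mb
conference talk: 3.280 Mbps × 2040 s = 6691.2 Mb
time-lapse clip: 35.750 Mbps × 360 s = 12870.0 Mb
short film: 22.480 Mbps × 763 s = 17152.2 Mb
Total: 132589.8 Mb = 16573.7 MB.
At 20 Mbps: 132589.8 / 20 = 6629 s ≈ 1.84 hours.

1.84 hours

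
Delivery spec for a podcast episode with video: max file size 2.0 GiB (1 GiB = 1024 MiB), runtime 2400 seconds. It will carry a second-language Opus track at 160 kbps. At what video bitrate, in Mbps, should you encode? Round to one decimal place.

7.0 Mbps

Budget: 2.0 GiB = 17179.9 Mb.
Total bitrate budget: 17179.9 Mb / 2400 s = 7.158 Mbps.
Audio: 160 kbps = 0.160 Mbps.
Video: 7.158 − 0.160 = 6.998 Mbps.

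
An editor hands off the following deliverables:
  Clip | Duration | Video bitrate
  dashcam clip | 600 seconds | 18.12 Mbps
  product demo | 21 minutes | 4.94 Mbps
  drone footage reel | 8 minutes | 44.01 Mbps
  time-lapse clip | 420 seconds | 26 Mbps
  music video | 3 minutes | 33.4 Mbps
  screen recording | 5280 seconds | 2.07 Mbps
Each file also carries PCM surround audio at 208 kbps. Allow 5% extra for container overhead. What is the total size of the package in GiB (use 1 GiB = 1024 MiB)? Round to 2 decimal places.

Audio: 208 kbps = 0.208 Mbps.
dashcam clip: 18.328 Mbps × 600 s × 1.05 = 11546.6 Mb
product demo: 5.148 Mbps × 1260 s × 1.05 = 6810.8 Mb
drone footage reel: 44.218 Mbps × 480 s × 1.05 = 22285.9 Mb
time-lapse clip: 26.208 Mbps × 420 s × 1.05 = 11557.7 Mb
music video: 33.608 Mbps × 180 s × 1.05 = 6351.9 Mb
screen recording: 2.278 Mbps × 5280 s × 1.05 = 12629.2 Mb
Total: 71182.2 Mb = 8897.8 MB.
= 8.287 GiB.

8.29 GiB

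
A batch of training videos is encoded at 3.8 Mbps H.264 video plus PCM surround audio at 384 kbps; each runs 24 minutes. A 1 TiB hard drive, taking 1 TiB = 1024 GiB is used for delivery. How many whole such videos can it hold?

1459

24 min = 1440 s
Audio: 384 kbps = 0.384 Mbps.
Total bitrate: 4.184 Mbps.
Per item: 4.184 Mbps × 1440 s = 6,025 Mb = 753.1 MB.
Capacity: 1 TiB = 8,796,093 Mb; 1459.94 items → 1459 complete.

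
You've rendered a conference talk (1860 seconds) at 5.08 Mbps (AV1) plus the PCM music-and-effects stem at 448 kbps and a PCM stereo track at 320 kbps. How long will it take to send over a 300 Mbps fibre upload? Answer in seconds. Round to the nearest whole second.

Audio total: 448 + 320 = 768 kbps = 0.768 Mbps.
Total bitrate: 5.848 Mbps.
File: 5.848 Mbps × 1860 s = 10877.3 Mb.
At 300 Mbps: 10877.3 / 300 = 36.3 s ≈ 36.3 seconds.

36 seconds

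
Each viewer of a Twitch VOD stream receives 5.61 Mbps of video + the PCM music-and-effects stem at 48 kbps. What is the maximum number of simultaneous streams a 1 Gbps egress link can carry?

Audio: 48 kbps = 0.048 Mbps.
Per-viewer media rate: 5.658 Mbps.
1 Gbps = 1,000 Mbps; 1,000 / 5.658 = 176.74 → 176 viewers.

176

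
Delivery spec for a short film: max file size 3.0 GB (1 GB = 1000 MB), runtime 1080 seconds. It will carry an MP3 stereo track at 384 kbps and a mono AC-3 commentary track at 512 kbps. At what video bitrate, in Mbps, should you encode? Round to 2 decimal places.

21.33 Mbps

Budget: 3.0 GB = 24000.0 Mb.
Total bitrate budget: 24000.0 Mb / 1080 s = 22.222 Mbps.
Audio total: 384 + 512 = 896 kbps = 0.896 Mbps.
Video: 22.222 − 0.896 = 21.326 Mbps.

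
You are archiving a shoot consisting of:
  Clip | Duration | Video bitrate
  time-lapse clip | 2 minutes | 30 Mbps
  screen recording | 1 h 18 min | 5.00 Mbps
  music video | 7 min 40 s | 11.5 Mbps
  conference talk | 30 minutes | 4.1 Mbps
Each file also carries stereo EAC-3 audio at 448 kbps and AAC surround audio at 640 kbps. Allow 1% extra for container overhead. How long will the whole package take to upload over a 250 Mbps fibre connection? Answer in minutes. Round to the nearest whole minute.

3 minutes

Audio total: 448 + 640 = 1088 kbps = 1.088 Mbps.
time-lapse clip: 31.088 Mbps × 120 s × 1.01 = 3767.9 Mb
screen recording: 6.088 Mbps × 4680 s × 1.01 = 28776.8 Mb
music video: 12.588 Mbps × 460 s × 1.01 = 5848.4 Mb
conference talk: 5.188 Mbps × 1800 s × 1.01 = 9431.8 Mb
Total: 47824.8 Mb = 5978.1 MB.
At 250 Mbps: 47824.8 / 250 = 191 s ≈ 3.19 minutes.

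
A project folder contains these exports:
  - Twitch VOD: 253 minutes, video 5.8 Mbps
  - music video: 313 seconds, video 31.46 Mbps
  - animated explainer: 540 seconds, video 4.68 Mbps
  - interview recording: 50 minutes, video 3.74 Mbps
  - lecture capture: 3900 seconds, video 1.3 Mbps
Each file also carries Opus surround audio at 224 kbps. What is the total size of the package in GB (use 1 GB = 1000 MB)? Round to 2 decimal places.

15.23 GB

Audio: 224 kbps = 0.224 Mbps.
Twitch VOD: 6.024 Mbps × 15180 s = 91444.3 Mb
music video: 31.684 Mbps × 313 s = 9917.1 Mb
animated explainer: 4.904 Mbps × 540 s = 2648.2 Mb
interview recording: 3.964 Mbps × 3000 s = 11892.0 Mb
lecture capture: 1.524 Mbps × 3900 s = 5943.6 Mb
Total: 121845.2 Mb = 15230.6 MB.
= 15.23 GB.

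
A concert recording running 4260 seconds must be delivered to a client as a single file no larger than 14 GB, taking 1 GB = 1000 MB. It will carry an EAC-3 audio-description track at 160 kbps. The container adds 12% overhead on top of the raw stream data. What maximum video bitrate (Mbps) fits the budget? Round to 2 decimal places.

23.31 Mbps

Budget: 14 GB = 112000.0 Mb.
Stream payload after overhead: 112000.0 / 1.12 = 100000.0 Mb.
Total bitrate budget: 100000.0 Mb / 4260 s = 23.474 Mbps.
Audio: 160 kbps = 0.160 Mbps.
Video: 23.474 − 0.160 = 23.314 Mbps.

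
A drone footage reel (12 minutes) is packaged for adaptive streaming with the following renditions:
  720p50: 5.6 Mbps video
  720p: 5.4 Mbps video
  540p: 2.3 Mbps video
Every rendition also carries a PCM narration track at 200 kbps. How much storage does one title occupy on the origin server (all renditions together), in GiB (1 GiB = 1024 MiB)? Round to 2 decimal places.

12 min = 720 s
Audio: 200 kbps = 0.200 Mbps.
Sum of rendition bitrates: (5.6+0.200) + (5.4+0.200) + (2.3+0.200) = 13.900 Mbps.
× 720 s = 10,008 Mb = 1,251 MB = 1.165 GiB.

1.17 GiB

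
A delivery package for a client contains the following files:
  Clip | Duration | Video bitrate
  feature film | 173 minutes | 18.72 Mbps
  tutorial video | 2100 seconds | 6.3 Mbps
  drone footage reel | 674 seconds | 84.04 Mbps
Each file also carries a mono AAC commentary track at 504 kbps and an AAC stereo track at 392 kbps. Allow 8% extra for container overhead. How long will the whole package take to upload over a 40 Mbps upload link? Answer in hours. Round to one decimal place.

Audio total: 504 + 392 = 896 kbps = 0.896 Mbps.
feature film: 19.616 Mbps × 10380 s × 1.08 = 219903.2 Mb
tutorial video: 7.196 Mbps × 2100 s × 1.08 = 16320.5 Mb
drone footage reel: 84.936 Mbps × 674 s × 1.08 = 61826.6 Mb
Total: 298050.3 Mb = 37256.3 MB.
At 40 Mbps: 298050.3 / 40 = 7451 s ≈ 2.07 hours.

2.1 hours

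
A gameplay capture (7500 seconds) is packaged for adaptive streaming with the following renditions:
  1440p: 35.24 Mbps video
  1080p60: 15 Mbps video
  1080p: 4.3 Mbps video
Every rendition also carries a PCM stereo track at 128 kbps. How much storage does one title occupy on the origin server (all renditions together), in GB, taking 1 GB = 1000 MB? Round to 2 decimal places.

51.49 GB

Audio: 128 kbps = 0.128 Mbps.
Sum of rendition bitrates: (35.24+0.128) + (15+0.128) + (4.3+0.128) = 54.924 Mbps.
× 7500 s = 411,930 Mb = 51,491 MB = 51.49 GB.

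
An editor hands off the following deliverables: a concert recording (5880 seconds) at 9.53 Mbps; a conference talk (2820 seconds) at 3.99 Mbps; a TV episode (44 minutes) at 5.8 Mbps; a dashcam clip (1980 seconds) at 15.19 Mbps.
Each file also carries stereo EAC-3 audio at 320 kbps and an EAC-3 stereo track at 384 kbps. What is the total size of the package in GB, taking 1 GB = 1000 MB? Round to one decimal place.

Audio total: 320 + 384 = 704 kbps = 0.704 Mbps.
concert recording: 10.234 Mbps × 5880 s = 60175.9 Mb
conference talk: 4.694 Mbps × 2820 s = 13237.1 Mb
TV episode: 6.504 Mbps × 2640 s = 17170.6 Mb
dashcam clip: 15.894 Mbps × 1980 s = 31470.1 Mb
Total: 122053.7 Mb = 15256.7 MB.
= 15.26 GB.

15.3 GB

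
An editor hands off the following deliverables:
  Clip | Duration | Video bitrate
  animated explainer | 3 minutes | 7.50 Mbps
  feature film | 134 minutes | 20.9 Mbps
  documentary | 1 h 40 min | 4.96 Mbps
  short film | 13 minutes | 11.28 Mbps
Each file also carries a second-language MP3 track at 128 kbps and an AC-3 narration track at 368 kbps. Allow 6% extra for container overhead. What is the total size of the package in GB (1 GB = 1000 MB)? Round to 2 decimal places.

28.54 GB

Audio total: 128 + 368 = 496 kbps = 0.496 Mbps.
animated explainer: 7.996 Mbps × 180 s × 1.06 = 1525.6 Mb
feature film: 21.396 Mbps × 8040 s × 1.06 = 182345.3 Mb
documentary: 5.456 Mbps × 6000 s × 1.06 = 34700.2 Mb
short film: 11.776 Mbps × 780 s × 1.06 = 9736.4 Mb
Total: 228307.5 Mb = 28538.4 MB.
= 28.54 GB.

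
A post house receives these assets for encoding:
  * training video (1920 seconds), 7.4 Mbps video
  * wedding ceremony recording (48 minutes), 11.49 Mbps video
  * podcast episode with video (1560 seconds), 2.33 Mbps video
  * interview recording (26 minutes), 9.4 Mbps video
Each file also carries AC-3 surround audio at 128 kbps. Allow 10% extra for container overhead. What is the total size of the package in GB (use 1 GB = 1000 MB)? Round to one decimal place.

9.2 GB

Audio: 128 kbps = 0.128 Mbps.
training video: 7.528 Mbps × 1920 s × 1.10 = 15899.1 Mb
wedding ceremony recording: 11.618 Mbps × 2880 s × 1.10 = 36805.8 Mb
podcast episode with video: 2.458 Mbps × 1560 s × 1.10 = 4217.9 Mb
interview recording: 9.528 Mbps × 1560 s × 1.10 = 16350.0 Mb
Total: 73272.9 Mb = 9159.1 MB.
= 9.159 GB.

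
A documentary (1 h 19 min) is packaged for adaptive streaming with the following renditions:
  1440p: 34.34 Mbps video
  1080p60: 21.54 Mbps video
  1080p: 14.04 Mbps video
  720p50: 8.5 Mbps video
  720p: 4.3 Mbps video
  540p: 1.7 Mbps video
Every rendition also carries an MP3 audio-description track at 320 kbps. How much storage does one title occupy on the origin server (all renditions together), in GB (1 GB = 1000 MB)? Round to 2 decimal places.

51.16 GB

1 h 19 min = 79 min = 4740 s
Audio: 320 kbps = 0.320 Mbps.
Sum of rendition bitrates: (34.34+0.320) + (21.54+0.320) + (14.04+0.320) + (8.5+0.320) + (4.3+0.320) + (1.7+0.320) = 86.340 Mbps.
× 4740 s = 409,252 Mb = 51,156 MB = 51.16 GB.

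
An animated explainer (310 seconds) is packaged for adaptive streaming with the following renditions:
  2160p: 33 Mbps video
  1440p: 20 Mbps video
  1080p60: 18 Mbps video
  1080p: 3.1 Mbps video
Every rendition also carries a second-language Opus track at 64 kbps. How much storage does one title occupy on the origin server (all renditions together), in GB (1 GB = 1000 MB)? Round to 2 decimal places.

Audio: 64 kbps = 0.064 Mbps.
Sum of rendition bitrates: (33+0.064) + (20+0.064) + (18+0.064) + (3.1+0.064) = 74.356 Mbps.
× 310 s = 23,050 Mb = 2,881 MB = 2.881 GB.

2.88 GB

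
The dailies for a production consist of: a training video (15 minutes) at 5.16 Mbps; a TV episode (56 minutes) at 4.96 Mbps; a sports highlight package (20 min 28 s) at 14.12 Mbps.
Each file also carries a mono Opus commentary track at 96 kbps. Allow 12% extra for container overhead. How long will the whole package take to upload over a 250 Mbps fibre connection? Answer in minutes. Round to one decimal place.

2.9 minutes

Audio: 96 kbps = 0.096 Mbps.
training video: 5.256 Mbps × 900 s × 1.12 = 5298.0 Mb
TV episode: 5.056 Mbps × 3360 s × 1.12 = 19026.7 Mb
sports highlight package: 14.216 Mbps × 1228 s × 1.12 = 19552.1 Mb
Total: 43876.9 Mb = 5484.6 MB.
At 250 Mbps: 43876.9 / 250 = 176 s ≈ 2.93 minutes.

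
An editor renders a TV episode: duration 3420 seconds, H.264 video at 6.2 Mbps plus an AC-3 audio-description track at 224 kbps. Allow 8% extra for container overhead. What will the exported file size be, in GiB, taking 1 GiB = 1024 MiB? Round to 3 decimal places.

Audio: 224 kbps = 0.224 Mbps.
Total bitrate: 6.2 + 0.224 = 6.424 Mbps.
Stream data: 6.424 Mbps × 3420 s = 21970.1 Mb.
With 8% container overhead: ×1.08.
23,728 Mb = 2,965,960,800 bytes ÷ 1,073,741,824 = 2.762 GiB.

2.762 GiB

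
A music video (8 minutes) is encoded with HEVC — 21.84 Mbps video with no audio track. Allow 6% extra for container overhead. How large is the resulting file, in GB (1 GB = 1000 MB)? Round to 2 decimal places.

1.39 GB

8 min = 480 s
Total bitrate: 21.84 Mbps.
Stream data: 21.840 Mbps × 480 s = 10483.2 Mb.
With 6% container overhead: ×1.06.
11,112 Mb ÷ 8 = 1,389 MB → 1.389 GB.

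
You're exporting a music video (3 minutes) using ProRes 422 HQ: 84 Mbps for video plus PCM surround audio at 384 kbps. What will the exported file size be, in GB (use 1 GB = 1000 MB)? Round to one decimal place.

3 min = 180 s
Audio: 384 kbps = 0.384 Mbps.
Total bitrate: 84 + 0.384 = 84.384 Mbps.
Stream data: 84.384 Mbps × 180 s = 15189.1 Mb.
15,189 Mb ÷ 8 = 1,899 MB → 1.899 GB.

1.9 GB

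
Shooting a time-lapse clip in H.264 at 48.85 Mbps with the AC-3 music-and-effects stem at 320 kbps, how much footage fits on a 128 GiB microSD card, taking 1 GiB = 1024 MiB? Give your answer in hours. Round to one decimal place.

6.2 hours

Audio: 320 kbps = 0.320 Mbps.
Total bitrate: 48.85 + 0.320 = 49.170 Mbps.
Capacity: 128 GiB = 1,099,512 Mb.
Recording time: 1,099,512 / 49.170 = 22,361 s ≈ 6.21 hours.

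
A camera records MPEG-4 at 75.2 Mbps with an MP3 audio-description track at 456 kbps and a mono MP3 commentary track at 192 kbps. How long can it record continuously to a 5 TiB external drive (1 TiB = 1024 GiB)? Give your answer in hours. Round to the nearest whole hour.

Audio total: 456 + 192 = 648 kbps = 0.648 Mbps.
Total bitrate: 75.2 + 0.648 = 75.848 Mbps.
Capacity: 5 TiB = 43,980,465 Mb.
Recording time: 43,980,465 / 75.848 = 579,850 s ≈ 161 hours.

161 hours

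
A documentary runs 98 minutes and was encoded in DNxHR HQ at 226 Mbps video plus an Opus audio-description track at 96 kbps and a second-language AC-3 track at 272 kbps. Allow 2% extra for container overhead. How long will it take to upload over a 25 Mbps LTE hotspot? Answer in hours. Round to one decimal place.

98 min = 5880 s
Audio total: 96 + 272 = 368 kbps = 0.368 Mbps.
Total bitrate: 226.368 Mbps.
File: 226.368 Mbps × 5880 s = 1331043.8 Mb.
With 2% container overhead: ×1.02. → 1357664.7 Mb.
At 25 Mbps: 1357664.7 / 25 = 54306.6 s ≈ 15.1 hours.

15.1 hours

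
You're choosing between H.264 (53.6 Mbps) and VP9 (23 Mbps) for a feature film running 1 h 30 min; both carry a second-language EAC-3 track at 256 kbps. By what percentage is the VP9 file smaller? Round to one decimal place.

56.8%

1 h 30 min = 90 min = 5400 s
Audio: 256 kbps = 0.256 Mbps.
H.264: 53.856 Mbps × 5400 s = 290822.4 Mb = 36.353 GB.
VP9: 23.256 Mbps × 5400 s = 125582.4 Mb = 15.698 GB.
Reduction: (1 − 15.698/36.353) × 100 = 56.82%.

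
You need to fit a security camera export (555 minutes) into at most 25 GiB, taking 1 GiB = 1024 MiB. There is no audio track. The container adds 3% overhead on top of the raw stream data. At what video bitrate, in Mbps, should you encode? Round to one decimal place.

Budget: 25 GiB = 214748.4 Mb.
Stream payload after overhead: 214748.4 / 1.03 = 208493.6 Mb.
555 min = 33300 s
Total bitrate budget: 208493.6 Mb / 33300 s = 6.261 Mbps.

6.3 Mbps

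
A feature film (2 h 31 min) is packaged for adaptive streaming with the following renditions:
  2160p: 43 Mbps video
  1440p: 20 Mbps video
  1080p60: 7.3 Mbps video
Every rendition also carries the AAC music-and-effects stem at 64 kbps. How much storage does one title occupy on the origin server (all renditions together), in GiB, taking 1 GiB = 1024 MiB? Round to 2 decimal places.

74.35 GiB

2 h 31 min = 151 min = 9060 s
Audio: 64 kbps = 0.064 Mbps.
Sum of rendition bitrates: (43+0.064) + (20+0.064) + (7.3+0.064) = 70.492 Mbps.
× 9060 s = 638,658 Mb = 79,832 MB = 74.35 GiB.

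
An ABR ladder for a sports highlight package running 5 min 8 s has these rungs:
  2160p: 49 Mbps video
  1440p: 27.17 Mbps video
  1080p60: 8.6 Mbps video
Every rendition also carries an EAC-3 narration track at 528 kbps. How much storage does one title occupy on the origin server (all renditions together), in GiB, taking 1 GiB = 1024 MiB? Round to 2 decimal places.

5 min 8 s = 308 s
Audio: 528 kbps = 0.528 Mbps.
Sum of rendition bitrates: (49+0.528) + (27.17+0.528) + (8.6+0.528) = 86.354 Mbps.
× 308 s = 26,597 Mb = 3,325 MB = 3.096 GiB.

3.10 GiB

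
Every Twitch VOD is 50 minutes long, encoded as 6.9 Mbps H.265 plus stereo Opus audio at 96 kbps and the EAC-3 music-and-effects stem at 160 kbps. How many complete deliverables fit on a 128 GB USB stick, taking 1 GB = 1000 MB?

47

50 min = 3000 s
Audio total: 96 + 160 = 256 kbps = 0.256 Mbps.
Total bitrate: 7.156 Mbps.
Per item: 7.156 Mbps × 3000 s = 21,468 Mb = 2,684 MB.
Capacity: 128 GB = 1,024,000 Mb; 47.70 items → 47 complete.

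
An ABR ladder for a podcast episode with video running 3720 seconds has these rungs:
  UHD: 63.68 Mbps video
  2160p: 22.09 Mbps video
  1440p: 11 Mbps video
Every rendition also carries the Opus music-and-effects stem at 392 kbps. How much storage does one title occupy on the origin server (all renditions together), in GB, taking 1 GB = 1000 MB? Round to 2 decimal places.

45.54 GB

Audio: 392 kbps = 0.392 Mbps.
Sum of rendition bitrates: (63.68+0.392) + (22.09+0.392) + (11+0.392) = 97.946 Mbps.
× 3720 s = 364,359 Mb = 45,545 MB = 45.54 GB.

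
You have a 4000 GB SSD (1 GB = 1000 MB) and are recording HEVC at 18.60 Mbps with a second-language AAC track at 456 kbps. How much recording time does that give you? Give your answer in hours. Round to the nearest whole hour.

Audio: 456 kbps = 0.456 Mbps.
Total bitrate: 18.60 + 0.456 = 19.056 Mbps.
Capacity: 4000 GB = 32,000,000 Mb.
Recording time: 32,000,000 / 19.056 = 1,679,261 s ≈ 466 hours.

466 hours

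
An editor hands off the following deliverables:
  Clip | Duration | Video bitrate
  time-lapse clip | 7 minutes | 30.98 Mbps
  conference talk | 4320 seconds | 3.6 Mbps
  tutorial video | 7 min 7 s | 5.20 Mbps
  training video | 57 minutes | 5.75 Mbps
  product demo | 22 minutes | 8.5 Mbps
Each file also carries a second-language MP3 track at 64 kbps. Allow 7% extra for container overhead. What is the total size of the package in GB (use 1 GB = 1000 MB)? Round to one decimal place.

8.3 GB

Audio: 64 kbps = 0.064 Mbps.
time-lapse clip: 31.044 Mbps × 420 s × 1.07 = 13951.2 Mb
conference talk: 3.664 Mbps × 4320 s × 1.07 = 16936.5 Mb
tutorial video: 5.264 Mbps × 427 s × 1.07 = 2405.1 Mb
training video: 5.814 Mbps × 3420 s × 1.07 = 21275.8 Mb
product demo: 8.564 Mbps × 1320 s × 1.07 = 12095.8 Mb
Total: 66664.3 Mb = 8333.0 MB.
= 8.333 GB.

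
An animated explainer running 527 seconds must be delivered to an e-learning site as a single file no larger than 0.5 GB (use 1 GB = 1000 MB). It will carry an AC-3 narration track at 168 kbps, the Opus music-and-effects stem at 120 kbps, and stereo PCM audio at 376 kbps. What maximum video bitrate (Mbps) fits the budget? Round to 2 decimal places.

Budget: 0.5 GB = 4000.0 Mb.
Total bitrate budget: 4000.0 Mb / 527 s = 7.590 Mbps.
Audio total: 168 + 120 + 376 = 664 kbps = 0.664 Mbps.
Video: 7.590 − 0.664 = 6.926 Mbps.

6.93 Mbps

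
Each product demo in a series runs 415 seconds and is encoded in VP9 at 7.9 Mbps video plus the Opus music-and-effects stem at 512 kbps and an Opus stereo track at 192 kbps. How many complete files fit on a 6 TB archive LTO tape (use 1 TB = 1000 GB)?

13442

Audio total: 512 + 192 = 704 kbps = 0.704 Mbps.
Total bitrate: 8.604 Mbps.
Per item: 8.604 Mbps × 415 s = 3,571 Mb = 446.3 MB.
Capacity: 6 TB = 48,000,000 Mb; 13442.89 items → 13442 complete.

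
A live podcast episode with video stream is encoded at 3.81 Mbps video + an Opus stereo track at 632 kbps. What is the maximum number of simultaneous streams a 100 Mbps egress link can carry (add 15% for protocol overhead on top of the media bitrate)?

Audio: 632 kbps = 0.632 Mbps.
Per-viewer media rate: 4.442 Mbps.
On the wire with 15% overhead: 5.108 Mbps.
100 Mbps = 100.0 Mbps; 100.0 / 5.108 = 19.58 → 19 viewers.

19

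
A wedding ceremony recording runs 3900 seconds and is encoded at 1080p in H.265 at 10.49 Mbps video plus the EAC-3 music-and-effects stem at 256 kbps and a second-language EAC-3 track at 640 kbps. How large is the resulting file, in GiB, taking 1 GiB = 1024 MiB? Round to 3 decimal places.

Audio total: 256 + 640 = 896 kbps = 0.896 Mbps.
Total bitrate: 10.49 + 0.896 = 11.386 Mbps.
Stream data: 11.386 Mbps × 3900 s = 44405.4 Mb.
44,405 Mb = 5,550,675,000 bytes ÷ 1,073,741,824 = 5.169 GiB.

5.169 GiB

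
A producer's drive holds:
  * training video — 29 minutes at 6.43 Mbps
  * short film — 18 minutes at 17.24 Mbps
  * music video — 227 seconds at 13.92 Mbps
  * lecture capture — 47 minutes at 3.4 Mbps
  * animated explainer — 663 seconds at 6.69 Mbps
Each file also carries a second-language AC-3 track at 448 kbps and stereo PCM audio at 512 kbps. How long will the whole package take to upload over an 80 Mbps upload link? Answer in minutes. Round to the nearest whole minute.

11 minutes

Audio total: 448 + 512 = 960 kbps = 0.960 Mbps.
training video: 7.390 Mbps × 1740 s = 12858.6 Mb
short film: 18.200 Mbps × 1080 s = 19656.0 Mb
music video: 14.880 Mbps × 227 s = 3377.8 Mb
lecture capture: 4.360 Mbps × 2820 s = 12295.2 Mb
animated explainer: 7.650 Mbps × 663 s = 5071.9 Mb
Total: 53259.5 Mb = 6657.4 MB.
At 80 Mbps: 53259.5 / 80 = 666 s ≈ 11.1 minutes.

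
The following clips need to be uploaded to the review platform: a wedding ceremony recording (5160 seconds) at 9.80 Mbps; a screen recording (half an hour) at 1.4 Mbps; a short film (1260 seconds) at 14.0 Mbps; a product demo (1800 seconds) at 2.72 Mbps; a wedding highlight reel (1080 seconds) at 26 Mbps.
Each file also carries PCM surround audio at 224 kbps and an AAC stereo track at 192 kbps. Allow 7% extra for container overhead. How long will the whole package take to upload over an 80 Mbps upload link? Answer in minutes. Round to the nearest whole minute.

Audio total: 224 + 192 = 416 kbps = 0.416 Mbps.
wedding ceremony recording: 10.216 Mbps × 5160 s × 1.07 = 56404.6 Mb
screen recording: 1.816 Mbps × 1800 s × 1.07 = 3497.6 Mb
short film: 14.416 Mbps × 1260 s × 1.07 = 19435.7 Mb
product demo: 3.136 Mbps × 1800 s × 1.07 = 6039.9 Mb
wedding highlight reel: 26.416 Mbps × 1080 s × 1.07 = 30526.3 Mb
Total: 115904.1 Mb = 14488.0 MB.
At 80 Mbps: 115904.1 / 80 = 1449 s ≈ 24.1 minutes.

24 minutes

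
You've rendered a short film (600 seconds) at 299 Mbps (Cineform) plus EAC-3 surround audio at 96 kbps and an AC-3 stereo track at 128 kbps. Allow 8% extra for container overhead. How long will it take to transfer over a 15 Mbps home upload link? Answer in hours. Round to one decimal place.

3.6 hours

Audio total: 96 + 128 = 224 kbps = 0.224 Mbps.
Total bitrate: 299.224 Mbps.
File: 299.224 Mbps × 600 s = 179534.4 Mb.
With 8% container overhead: ×1.08. → 193897.2 Mb.
At 15 Mbps: 193897.2 / 15 = 12926.5 s ≈ 3.59 hours.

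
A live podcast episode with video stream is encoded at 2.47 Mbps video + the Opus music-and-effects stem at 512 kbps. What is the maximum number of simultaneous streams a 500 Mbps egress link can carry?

167

Audio: 512 kbps = 0.512 Mbps.
Per-viewer media rate: 2.982 Mbps.
500 Mbps = 500.0 Mbps; 500.0 / 2.982 = 167.67 → 167 viewers.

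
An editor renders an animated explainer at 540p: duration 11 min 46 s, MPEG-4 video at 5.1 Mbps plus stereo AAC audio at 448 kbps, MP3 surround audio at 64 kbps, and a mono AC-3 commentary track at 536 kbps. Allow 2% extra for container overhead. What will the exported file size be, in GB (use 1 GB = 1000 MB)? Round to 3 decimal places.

11 min 46 s = 706 s
Audio total: 448 + 64 + 536 = 1048 kbps = 1.048 Mbps.
Total bitrate: 5.1 + 1.048 = 6.148 Mbps.
Stream data: 6.148 Mbps × 706 s = 4340.5 Mb.
With 2% container overhead: ×1.02.
4,427 Mb ÷ 8 = 553.4 MB → 0.5534 GB.

0.553 GB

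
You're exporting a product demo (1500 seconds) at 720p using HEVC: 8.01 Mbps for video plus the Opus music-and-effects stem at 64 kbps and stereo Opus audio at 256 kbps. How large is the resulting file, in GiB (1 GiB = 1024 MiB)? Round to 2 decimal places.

1.45 GiB

Audio total: 64 + 256 = 320 kbps = 0.320 Mbps.
Total bitrate: 8.01 + 0.320 = 8.330 Mbps.
Stream data: 8.330 Mbps × 1500 s = 12495.0 Mb.
12,495 Mb = 1,561,875,000 bytes ÷ 1,073,741,824 = 1.455 GiB.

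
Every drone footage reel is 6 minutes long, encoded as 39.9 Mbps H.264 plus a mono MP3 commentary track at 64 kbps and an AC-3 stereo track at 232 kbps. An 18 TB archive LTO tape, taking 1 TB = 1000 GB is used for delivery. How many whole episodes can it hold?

6 min = 360 s
Audio total: 64 + 232 = 296 kbps = 0.296 Mbps.
Total bitrate: 40.196 Mbps.
Per item: 40.196 Mbps × 360 s = 14,471 Mb = 1,809 MB.
Capacity: 18 TB = 144,000,000 Mb; 9951.24 items → 9951 complete.

9951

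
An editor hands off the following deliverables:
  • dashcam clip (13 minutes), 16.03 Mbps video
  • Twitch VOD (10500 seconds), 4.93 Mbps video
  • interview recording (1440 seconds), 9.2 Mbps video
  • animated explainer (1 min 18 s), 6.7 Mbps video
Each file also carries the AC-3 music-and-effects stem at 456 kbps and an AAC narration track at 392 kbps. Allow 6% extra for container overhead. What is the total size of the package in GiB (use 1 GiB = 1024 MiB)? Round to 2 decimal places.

Audio total: 456 + 392 = 848 kbps = 0.848 Mbps.
dashcam clip: 16.878 Mbps × 780 s × 1.06 = 13954.7 Mb
Twitch VOD: 5.778 Mbps × 10500 s × 1.06 = 64309.1 Mb
interview recording: 10.048 Mbps × 1440 s × 1.06 = 15337.3 Mb
animated explainer: 7.548 Mbps × 78 s × 1.06 = 624.1 Mb
Total: 94225.2 Mb = 11778.2 MB.
= 10.97 GiB.

10.97 GiB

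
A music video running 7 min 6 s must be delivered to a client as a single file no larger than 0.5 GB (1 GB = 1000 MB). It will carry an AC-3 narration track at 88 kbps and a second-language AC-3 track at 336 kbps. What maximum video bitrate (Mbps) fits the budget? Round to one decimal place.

Budget: 0.5 GB = 4000.0 Mb.
7 min 6 s = 426 s
Total bitrate budget: 4000.0 Mb / 426 s = 9.390 Mbps.
Audio total: 88 + 336 = 424 kbps = 0.424 Mbps.
Video: 9.390 − 0.424 = 8.966 Mbps.

9.0 Mbps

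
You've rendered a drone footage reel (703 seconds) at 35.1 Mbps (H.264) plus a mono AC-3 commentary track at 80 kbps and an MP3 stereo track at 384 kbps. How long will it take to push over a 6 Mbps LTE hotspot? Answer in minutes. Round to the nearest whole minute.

69 minutes

Audio total: 80 + 384 = 464 kbps = 0.464 Mbps.
Total bitrate: 35.564 Mbps.
File: 35.564 Mbps × 703 s = 25001.5 Mb.
At 6 Mbps: 25001.5 / 6 = 4166.9 s ≈ 69.4 minutes.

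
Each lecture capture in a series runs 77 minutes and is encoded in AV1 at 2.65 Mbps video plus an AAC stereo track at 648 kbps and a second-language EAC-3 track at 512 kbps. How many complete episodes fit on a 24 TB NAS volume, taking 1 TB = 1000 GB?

77 min = 4620 s
Audio total: 648 + 512 = 1160 kbps = 1.160 Mbps.
Total bitrate: 3.810 Mbps.
Per item: 3.810 Mbps × 4620 s = 17,602 Mb = 2,200 MB.
Capacity: 24 TB = 192,000,000 Mb; 10907.73 items → 10907 complete.

10907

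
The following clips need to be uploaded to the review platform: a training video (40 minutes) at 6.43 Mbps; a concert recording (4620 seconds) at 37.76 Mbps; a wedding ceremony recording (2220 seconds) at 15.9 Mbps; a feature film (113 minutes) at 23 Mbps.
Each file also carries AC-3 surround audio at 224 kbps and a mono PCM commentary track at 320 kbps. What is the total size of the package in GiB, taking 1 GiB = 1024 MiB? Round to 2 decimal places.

Audio total: 224 + 320 = 544 kbps = 0.544 Mbps.
training video: 6.974 Mbps × 2400 s = 16737.6 Mb
concert recording: 38.304 Mbps × 4620 s = 176964.5 Mb
wedding ceremony recording: 16.444 Mbps × 2220 s = 36505.7 Mb
feature film: 23.544 Mbps × 6780 s = 159628.3 Mb
Total: 389836.1 Mb = 48729.5 MB.
= 45.38 GiB.

45.38 GiB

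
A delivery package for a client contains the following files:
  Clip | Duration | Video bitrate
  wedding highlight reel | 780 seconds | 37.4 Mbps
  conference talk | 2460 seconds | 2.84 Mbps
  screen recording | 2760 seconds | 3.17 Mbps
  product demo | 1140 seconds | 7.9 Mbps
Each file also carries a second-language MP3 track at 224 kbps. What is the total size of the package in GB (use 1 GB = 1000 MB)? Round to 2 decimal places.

6.94 GB

Audio: 224 kbps = 0.224 Mbps.
wedding highlight reel: 37.624 Mbps × 780 s = 29346.7 Mb
conference talk: 3.064 Mbps × 2460 s = 7537.4 Mb
screen recording: 3.394 Mbps × 2760 s = 9367.4 Mb
product demo: 8.124 Mbps × 1140 s = 9261.4 Mb
Total: 55513.0 Mb = 6939.1 MB.
= 6.939 GB.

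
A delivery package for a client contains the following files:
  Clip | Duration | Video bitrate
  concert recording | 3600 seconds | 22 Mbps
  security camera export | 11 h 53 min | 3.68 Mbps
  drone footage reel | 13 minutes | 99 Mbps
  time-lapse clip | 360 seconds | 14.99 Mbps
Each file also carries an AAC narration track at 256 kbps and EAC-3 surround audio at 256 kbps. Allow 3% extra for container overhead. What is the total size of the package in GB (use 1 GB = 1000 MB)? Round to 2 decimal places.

Audio total: 256 + 256 = 512 kbps = 0.512 Mbps.
concert recording: 22.512 Mbps × 3600 s × 1.03 = 83474.5 Mb
security camera export: 4.192 Mbps × 42780 s × 1.03 = 184713.8 Mb
drone footage reel: 99.512 Mbps × 780 s × 1.03 = 79947.9 Mb
time-lapse clip: 15.502 Mbps × 360 s × 1.03 = 5748.1 Mb
Total: 353884.4 Mb = 44235.5 MB.
= 44.24 GB.

44.24 GB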